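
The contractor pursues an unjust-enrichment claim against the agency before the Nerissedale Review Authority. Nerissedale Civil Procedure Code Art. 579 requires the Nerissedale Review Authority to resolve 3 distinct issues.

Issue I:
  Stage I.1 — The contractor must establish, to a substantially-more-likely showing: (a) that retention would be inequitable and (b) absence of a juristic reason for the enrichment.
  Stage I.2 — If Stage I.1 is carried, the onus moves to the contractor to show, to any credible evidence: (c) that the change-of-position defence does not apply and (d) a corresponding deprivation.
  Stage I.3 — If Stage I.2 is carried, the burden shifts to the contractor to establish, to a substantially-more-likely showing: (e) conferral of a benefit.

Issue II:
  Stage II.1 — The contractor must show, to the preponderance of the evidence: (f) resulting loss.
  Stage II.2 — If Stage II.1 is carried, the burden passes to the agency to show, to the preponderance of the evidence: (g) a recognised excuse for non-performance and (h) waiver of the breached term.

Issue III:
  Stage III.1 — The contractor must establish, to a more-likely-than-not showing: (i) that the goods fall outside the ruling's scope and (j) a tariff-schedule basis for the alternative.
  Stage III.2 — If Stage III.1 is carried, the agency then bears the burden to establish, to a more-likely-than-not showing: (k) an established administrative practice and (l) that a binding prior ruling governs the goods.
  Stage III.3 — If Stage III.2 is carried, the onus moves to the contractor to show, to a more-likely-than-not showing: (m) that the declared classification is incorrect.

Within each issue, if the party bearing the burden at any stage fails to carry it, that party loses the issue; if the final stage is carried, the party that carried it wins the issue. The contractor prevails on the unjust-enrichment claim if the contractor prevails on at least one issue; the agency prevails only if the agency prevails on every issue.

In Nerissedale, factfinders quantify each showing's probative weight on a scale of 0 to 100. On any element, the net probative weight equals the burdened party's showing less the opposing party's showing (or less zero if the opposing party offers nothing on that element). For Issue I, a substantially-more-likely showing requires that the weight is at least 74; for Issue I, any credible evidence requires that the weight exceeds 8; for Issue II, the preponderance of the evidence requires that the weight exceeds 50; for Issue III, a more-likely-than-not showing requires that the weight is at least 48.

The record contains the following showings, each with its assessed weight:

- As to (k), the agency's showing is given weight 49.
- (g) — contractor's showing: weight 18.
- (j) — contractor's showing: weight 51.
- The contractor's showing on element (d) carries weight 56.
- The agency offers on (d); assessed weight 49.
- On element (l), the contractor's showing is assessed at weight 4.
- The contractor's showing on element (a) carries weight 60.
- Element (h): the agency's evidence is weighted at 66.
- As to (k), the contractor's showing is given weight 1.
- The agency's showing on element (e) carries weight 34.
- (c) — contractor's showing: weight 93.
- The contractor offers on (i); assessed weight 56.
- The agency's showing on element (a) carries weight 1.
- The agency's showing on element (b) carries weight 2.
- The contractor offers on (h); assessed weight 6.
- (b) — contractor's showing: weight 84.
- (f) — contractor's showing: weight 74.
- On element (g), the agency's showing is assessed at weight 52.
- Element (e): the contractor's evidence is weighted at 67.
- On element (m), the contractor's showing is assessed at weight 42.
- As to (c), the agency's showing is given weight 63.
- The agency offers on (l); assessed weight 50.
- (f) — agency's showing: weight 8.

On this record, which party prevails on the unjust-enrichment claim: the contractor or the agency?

contractor

— Issue I —
Stage I.1 (contractor, a substantially-more-likely showing, weight is at least 74): (a) net 60−1=59 < 74 — fails; (b) net 84−2=82 ≥ 74 — meets.
  Not every element is met, so the contractor fails to carry Stage I.1.
So the agency prevails on this issue.
— Issue II —
Stage II.1 — burden on contractor; standard: the preponderance of the evidence (weight exceeds 50).
    (f): 74 − 8 = 66 > 50 [met]
  Stage II.1 carried; the burden shifts to the agency.
Stage II.2 — burden on agency; standard: the preponderance of the evidence (weight exceeds 50).
    (g): 52 − 18 = 34 ≤ 50 [not met]
    (h): 66 − 6 = 60 > 50 [met]
  Not every element is met, so the agency fails to carry Stage II.2.
So the contractor prevails on this issue.
— Issue III —
Stage III.1 — burden on contractor; standard: a more-likely-than-not showing (weight is at least 48).
    (i): 56 ≥ 48 [met]
    (j): 51 ≥ 48 [met]
  The contractor carries Stage III.1; the agency now bears the burden.
Stage III.2 — burden on agency; standard: a more-likely-than-not showing (weight is at least 48).
    (k): 49 − 1 = 48 ≥ 48 [met]
    (l): 50 − 4 = 46 < 48 [not met]
  Stage III.2 not carried; the agency fails its burden.
The contractor prevails on this issue.
Per-issue: Issue I → agency; Issue II → contractor; Issue III → contractor. The contractor must prevail on at least one issue; overall, the contractor prevails.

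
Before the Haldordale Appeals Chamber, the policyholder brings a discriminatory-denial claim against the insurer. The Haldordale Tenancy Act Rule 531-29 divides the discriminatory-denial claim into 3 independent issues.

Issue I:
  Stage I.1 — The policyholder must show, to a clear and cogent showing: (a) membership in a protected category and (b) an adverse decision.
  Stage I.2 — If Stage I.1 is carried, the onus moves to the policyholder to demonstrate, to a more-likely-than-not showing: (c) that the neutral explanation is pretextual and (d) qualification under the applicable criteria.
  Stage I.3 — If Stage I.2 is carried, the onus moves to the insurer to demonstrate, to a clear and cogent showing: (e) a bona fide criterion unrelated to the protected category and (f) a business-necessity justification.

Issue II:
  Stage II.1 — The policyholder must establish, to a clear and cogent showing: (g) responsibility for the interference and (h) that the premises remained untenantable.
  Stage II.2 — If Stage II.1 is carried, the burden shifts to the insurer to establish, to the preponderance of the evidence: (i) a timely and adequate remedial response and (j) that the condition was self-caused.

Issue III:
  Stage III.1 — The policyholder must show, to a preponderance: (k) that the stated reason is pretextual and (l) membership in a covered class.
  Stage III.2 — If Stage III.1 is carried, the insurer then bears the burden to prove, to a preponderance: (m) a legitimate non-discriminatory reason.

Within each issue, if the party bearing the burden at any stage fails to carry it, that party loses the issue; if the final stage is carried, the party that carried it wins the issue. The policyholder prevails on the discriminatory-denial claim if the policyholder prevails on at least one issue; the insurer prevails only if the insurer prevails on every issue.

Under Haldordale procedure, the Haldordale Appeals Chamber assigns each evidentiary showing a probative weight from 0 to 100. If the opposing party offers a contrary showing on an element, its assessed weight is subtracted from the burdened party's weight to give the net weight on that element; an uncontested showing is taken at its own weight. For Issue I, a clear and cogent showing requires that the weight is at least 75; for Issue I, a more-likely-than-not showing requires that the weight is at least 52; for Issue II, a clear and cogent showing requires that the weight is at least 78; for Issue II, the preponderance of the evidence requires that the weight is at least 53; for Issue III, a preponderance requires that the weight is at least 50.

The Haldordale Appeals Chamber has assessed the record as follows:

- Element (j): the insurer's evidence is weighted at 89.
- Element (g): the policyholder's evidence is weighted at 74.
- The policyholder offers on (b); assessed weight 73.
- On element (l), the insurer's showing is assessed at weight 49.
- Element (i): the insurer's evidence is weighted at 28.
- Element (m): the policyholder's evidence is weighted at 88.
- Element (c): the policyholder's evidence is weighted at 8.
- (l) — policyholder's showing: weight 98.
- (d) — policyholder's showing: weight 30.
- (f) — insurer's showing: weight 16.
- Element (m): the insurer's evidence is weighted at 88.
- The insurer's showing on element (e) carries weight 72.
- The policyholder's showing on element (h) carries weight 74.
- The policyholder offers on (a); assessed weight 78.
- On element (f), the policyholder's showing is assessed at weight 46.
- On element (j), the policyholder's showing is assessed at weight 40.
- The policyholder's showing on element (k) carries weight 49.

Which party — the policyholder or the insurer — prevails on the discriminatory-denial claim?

insurer

— Issue I —
Stage I.1 — burden on policyholder; standard: a clear and cogent showing (weight is at least 75).
    (a): 78 ≥ 75 [met]
    (b): 73 < 75 [not met]
  Stage I.1 not carried; the policyholder fails its burden.
The analysis ends at Stage I.1; the insurer prevails on this issue.
— Issue II —
Stage II.1 (policyholder, a clear and cogent showing, weight is at least 78): (g) 74 < 78 — fails; (h) 74 < 78 — fails.
  The policyholder does not carry Stage II.1.
So the insurer prevails on this issue.
— Issue III —
Stage III.1 (policyholder, a preponderance, weight is at least 50): (k) 49 < 50 — fails; (l) net 98−49=49 < 50 — fails.
  The policyholder does not carry Stage III.1.
The analysis ends at Stage III.1; the insurer prevails on this issue.
Per-issue: Issue I → insurer; Issue II → insurer; Issue III → insurer. The policyholder must prevail on at least one issue; overall, the insurer prevails.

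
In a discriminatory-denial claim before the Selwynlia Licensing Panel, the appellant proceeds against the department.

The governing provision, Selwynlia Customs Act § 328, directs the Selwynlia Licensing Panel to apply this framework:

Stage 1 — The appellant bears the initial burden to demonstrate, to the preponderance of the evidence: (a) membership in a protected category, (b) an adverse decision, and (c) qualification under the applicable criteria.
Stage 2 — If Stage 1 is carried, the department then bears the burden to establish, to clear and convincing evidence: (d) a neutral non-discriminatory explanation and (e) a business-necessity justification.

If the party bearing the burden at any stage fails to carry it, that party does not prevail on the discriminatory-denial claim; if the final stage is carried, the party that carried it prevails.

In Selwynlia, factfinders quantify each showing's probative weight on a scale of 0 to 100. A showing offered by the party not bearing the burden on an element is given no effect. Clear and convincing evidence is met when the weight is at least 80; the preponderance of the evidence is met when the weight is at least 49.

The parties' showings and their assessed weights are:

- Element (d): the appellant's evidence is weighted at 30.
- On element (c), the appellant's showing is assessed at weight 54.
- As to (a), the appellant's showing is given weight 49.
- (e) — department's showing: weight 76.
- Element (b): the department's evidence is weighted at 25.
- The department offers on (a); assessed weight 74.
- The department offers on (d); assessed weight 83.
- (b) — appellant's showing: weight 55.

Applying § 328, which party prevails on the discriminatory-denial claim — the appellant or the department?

appellant

Stage 1 (appellant, the preponderance of the evidence, weight is at least 49): (a) 49 (department's 74 disregarded) ≥ 49 — meets; (b) 55 (department's 25 disregarded) ≥ 49 — meets; (c) 54 ≥ 49 — meets.
  The appellant carries Stage 1; the department now bears the burden.
Stage 2 (department, clear and convincing evidence, weight is at least 80): (d) 83 (appellant's 30 disregarded) ≥ 80 — meets; (e) 76 < 80 — fails.
  Not every element is met, so the department fails to carry Stage 2.
The appellant prevails.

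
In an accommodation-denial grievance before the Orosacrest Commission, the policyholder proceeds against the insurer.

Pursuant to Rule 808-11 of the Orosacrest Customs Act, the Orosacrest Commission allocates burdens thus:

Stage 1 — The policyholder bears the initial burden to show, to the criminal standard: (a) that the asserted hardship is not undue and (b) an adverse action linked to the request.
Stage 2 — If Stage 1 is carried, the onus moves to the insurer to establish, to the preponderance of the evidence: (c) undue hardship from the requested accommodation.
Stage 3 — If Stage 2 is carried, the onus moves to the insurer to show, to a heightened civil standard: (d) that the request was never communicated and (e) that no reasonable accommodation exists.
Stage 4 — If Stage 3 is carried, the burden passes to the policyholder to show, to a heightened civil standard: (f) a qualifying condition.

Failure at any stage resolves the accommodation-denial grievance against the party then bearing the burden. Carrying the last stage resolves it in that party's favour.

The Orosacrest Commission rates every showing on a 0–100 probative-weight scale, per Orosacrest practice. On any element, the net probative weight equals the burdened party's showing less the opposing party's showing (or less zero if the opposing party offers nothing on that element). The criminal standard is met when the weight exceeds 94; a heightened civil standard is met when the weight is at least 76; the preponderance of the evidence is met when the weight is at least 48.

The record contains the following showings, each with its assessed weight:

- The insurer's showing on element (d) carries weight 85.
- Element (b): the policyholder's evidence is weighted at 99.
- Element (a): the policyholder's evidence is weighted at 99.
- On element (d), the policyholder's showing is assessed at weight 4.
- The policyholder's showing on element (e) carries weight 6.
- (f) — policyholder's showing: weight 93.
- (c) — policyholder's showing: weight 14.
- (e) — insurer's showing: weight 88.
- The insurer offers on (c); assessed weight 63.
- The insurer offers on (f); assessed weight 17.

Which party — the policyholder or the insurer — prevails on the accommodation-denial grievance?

policyholder

At Stage 1 the policyholder must meet the criminal standard (weight exceeds 94): on (a) the weight is 99, > 94, so (a) meets the standard; on (b) the weight is 99, which does exceed 94, so (b) meets the standard.
  All elements met. The burden passes to the insurer.
At Stage 2 the insurer must meet the preponderance of the evidence (weight is at least 48): on (c) the weight is 63 less the opposing 14 gives net 49, ≥ 48, so (c) meets the standard.
  All elements met. The insurer retains the burden for Stage 3.
At Stage 3 the insurer must meet a heightened civil standard (weight is at least 76): on (d) the weight is 85 less the opposing 4 gives net 81, ≥ 76, so (d) meets the standard; on (e) the weight is 88 less the opposing 6 gives net 82, which does reach 76, so (e) meets the standard.
  Stage 3 is satisfied; the onus moves to the policyholder.
At Stage 4 the policyholder must meet a heightened civil standard (weight is at least 76): on (f) the weight is 93 less the opposing 17 gives net 76, which does reach 76, so (f) meets the standard.
  Stage 4 carried; the final stage is satisfied.
Every stage carried; the policyholder prevails.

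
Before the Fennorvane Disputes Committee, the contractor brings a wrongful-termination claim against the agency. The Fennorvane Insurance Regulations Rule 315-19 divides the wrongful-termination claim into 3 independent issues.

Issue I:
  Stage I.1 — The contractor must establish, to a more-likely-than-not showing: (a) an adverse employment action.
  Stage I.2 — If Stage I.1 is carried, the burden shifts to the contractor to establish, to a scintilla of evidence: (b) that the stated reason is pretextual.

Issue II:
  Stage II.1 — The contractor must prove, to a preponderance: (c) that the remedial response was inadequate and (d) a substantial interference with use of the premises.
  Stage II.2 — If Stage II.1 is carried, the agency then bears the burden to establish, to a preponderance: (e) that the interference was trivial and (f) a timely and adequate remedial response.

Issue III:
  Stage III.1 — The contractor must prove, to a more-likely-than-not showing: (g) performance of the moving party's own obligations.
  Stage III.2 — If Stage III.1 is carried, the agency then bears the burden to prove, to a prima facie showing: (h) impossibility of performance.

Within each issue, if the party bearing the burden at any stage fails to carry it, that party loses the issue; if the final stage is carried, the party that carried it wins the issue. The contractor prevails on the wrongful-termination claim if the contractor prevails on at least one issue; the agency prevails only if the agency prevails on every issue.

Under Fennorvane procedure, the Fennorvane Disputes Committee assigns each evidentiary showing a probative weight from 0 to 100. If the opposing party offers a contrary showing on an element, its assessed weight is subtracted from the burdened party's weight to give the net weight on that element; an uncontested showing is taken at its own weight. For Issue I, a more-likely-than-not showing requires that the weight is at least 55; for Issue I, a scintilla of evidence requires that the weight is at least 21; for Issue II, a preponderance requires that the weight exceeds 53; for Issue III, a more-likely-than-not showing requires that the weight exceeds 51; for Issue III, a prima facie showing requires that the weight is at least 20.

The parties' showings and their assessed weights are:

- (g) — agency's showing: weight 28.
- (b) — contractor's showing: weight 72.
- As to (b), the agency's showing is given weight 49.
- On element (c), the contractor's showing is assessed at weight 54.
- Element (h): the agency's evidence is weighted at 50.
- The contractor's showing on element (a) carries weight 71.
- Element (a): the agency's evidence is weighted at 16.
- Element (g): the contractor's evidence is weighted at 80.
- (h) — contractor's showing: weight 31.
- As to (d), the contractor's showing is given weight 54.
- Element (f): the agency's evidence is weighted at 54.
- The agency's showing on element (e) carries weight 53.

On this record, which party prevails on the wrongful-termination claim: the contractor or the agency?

— Issue I —
Stage I.1 — burden on contractor; standard: a more-likely-than-not showing (weight is at least 55).
    (a): 71 − 16 = 55 ≥ 55 [met]
  Stage I.1 carried; the burden remains with the contractor.
Stage I.2 — burden on contractor; standard: a scintilla of evidence (weight is at least 21).
    (b): 72 − 49 = 23 ≥ 21 [met]
  All elements met at the final stage.
With every stage satisfied, the contractor prevails on this issue.
— Issue II —
Stage II.1 (contractor, a preponderance, weight exceeds 53): (c) 54 > 53 — meets; (d) 54 > 53 — meets.
  Stage II.1 carried; the burden shifts to the agency.
Stage II.2 (agency, a preponderance, weight exceeds 53): (e) 53 ≤ 53 — fails; (f) 54 > 53 — meets.
  The agency does not carry Stage II.2.
The contractor prevails on this issue.
— Issue III —
Stage III.1 — burden on contractor; standard: a more-likely-than-not showing (weight exceeds 51).
    (g): 80 − 28 = 52 > 51 [met]
  Stage III.1 is satisfied; the onus moves to the agency.
Stage III.2 — burden on agency; standard: a prima facie showing (weight is at least 20).
    (h): 50 − 31 = 19 < 20 [not met]
  Not every element is met, so the agency fails to carry Stage III.2.
So the contractor prevails on this issue.
Per-issue: Issue I → contractor; Issue II → contractor; Issue III → contractor. The contractor must prevail on at least one issue; overall, the contractor prevails.

contractor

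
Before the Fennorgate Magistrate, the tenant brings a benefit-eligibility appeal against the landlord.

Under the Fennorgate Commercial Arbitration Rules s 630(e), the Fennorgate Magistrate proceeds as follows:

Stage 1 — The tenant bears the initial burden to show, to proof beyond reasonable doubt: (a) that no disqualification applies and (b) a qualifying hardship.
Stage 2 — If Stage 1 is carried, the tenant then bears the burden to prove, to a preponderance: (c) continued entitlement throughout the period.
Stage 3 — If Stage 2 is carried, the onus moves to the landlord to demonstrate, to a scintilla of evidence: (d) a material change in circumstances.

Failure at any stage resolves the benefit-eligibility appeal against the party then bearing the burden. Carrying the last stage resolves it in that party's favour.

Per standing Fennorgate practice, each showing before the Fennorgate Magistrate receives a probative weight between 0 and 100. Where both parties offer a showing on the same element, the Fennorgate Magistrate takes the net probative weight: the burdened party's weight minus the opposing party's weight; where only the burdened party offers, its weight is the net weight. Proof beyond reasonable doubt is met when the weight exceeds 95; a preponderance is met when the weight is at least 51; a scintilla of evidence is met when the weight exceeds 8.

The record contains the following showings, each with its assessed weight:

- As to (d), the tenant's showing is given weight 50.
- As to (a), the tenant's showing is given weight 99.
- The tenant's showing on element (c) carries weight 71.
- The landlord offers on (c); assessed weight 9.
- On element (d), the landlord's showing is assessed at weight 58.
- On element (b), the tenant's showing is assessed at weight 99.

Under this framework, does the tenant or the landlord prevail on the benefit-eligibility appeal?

tenant

At Stage 1 the tenant must meet proof beyond reasonable doubt (weight exceeds 95): on (a) the weight is 99, > 95, so (a) meets the standard; on (b) the weight is 99, > 95, so (b) meets the standard.
  Stage 1 is satisfied; the tenant continues to bear the burden.
At Stage 2 the tenant must meet a preponderance (weight is at least 51): on (c) the weight is 71 less the opposing 9 gives net 62, which does reach 51, so (c) meets the standard.
  Stage 2 carried; the burden shifts to the landlord.
At Stage 3 the landlord must meet a scintilla of evidence (weight exceeds 8): on (d) the weight is 58 less the opposing 50 gives net 8, which does not exceed 8, so (d) does not meet the standard.
  The landlord does not carry Stage 3.
The tenant prevails.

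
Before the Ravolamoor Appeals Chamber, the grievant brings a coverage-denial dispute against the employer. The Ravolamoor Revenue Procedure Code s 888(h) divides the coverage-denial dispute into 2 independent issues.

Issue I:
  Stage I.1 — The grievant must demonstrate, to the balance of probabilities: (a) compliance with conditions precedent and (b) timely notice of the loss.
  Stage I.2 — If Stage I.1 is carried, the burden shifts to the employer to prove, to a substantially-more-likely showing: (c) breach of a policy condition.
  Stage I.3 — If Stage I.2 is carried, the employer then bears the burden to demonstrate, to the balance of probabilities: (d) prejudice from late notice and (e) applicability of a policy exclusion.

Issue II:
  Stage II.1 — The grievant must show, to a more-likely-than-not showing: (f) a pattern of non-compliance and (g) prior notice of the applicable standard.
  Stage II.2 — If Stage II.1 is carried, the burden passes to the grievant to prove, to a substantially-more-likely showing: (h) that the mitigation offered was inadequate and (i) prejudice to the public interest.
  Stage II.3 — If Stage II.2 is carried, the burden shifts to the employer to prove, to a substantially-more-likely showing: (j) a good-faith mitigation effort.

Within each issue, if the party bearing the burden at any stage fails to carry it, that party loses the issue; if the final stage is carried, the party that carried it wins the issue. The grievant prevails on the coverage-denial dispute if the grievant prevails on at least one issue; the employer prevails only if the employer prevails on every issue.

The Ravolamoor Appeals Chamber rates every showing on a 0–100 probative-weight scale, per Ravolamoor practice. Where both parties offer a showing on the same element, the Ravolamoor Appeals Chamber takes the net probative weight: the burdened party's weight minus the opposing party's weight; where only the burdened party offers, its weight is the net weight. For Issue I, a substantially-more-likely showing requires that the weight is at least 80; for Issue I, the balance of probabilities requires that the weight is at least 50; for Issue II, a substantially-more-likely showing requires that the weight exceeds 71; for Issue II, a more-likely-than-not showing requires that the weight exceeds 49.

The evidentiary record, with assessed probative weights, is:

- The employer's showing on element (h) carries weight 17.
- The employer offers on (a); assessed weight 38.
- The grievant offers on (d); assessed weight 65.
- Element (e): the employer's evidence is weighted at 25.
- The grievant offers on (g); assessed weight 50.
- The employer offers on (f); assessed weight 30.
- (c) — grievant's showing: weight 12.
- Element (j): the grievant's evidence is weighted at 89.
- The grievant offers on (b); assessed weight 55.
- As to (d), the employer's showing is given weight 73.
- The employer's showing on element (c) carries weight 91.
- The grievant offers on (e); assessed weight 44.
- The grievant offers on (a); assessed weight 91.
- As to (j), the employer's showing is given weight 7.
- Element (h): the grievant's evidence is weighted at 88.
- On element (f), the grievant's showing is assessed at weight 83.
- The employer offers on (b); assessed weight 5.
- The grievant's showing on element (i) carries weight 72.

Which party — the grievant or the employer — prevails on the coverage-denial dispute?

grievant

— Issue I —
Stage I.1 (grievant, the balance of probabilities, weight is at least 50): (a) net 91−38=53 ≥ 50 — meets; (b) net 55−5=50 ≥ 50 — meets.
  The grievant carries Stage I.1; the employer now bears the burden.
Stage I.2 (employer, a substantially-more-likely showing, weight is at least 80): (c) net 91−12=79 < 80 — fails.
  Stage I.2 not carried; the employer fails its burden.
The grievant prevails on this issue.
— Issue II —
Stage II.1 (grievant, a more-likely-than-not showing, weight exceeds 49): (f) net 83−30=53 > 49 — meets; (g) 50 > 49 — meets.
  All elements met. The grievant retains the burden for Stage II.2.
Stage II.2 (grievant, a substantially-more-likely showing, weight exceeds 71): (h) net 88−17=71 ≤ 71 — fails; (i) 72 > 71 — meets.
  Not every element is met, so the grievant fails to carry Stage II.2.
The employer prevails on this issue.
Per-issue: Issue I → grievant; Issue II → employer. The grievant must prevail on at least one issue; overall, the grievant prevails.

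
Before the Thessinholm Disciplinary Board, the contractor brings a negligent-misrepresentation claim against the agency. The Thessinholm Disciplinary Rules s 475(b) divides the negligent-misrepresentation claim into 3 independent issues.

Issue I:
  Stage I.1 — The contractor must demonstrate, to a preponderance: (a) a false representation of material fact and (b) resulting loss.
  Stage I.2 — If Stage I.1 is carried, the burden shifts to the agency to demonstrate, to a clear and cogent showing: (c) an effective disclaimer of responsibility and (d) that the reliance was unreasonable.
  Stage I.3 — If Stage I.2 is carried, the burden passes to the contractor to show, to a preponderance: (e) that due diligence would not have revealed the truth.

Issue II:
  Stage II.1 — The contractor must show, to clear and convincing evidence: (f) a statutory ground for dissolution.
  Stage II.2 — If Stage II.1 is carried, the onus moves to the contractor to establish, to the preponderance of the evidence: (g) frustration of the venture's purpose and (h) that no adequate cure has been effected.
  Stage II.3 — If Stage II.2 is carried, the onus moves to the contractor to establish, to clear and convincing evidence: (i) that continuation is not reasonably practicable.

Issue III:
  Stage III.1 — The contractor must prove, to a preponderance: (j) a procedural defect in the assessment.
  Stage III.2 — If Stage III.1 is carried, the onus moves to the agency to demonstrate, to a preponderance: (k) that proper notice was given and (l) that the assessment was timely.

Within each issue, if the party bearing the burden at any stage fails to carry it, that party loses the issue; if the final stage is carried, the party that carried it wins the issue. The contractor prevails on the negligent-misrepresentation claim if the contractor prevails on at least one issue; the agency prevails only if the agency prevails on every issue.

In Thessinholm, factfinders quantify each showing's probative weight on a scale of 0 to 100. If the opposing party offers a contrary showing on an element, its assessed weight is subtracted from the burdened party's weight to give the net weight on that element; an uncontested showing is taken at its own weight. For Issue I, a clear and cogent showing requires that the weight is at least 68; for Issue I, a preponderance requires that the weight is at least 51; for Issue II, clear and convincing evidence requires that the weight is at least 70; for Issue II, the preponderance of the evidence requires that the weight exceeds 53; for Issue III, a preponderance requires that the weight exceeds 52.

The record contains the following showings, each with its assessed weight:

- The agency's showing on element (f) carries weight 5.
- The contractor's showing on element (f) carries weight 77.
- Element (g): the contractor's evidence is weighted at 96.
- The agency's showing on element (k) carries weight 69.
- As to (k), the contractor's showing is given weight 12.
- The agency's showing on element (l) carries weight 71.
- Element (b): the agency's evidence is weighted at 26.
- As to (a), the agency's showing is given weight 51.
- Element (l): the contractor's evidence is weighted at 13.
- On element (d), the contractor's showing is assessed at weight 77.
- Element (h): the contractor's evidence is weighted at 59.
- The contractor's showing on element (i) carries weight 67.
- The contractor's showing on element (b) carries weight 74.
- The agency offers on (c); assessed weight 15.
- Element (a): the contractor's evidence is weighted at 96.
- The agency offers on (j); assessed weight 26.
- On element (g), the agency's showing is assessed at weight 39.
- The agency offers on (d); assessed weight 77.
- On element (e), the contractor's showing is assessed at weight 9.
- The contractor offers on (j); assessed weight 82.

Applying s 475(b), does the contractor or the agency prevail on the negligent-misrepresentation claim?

— Issue I —
Stage I.1 — burden on contractor; standard: a preponderance (weight is at least 51).
    (a): 96 − 51 = 45 < 51 [not met]
    (b): 74 − 26 = 48 < 51 [not met]
  Stage I.1 not carried; the contractor fails its burden.
The agency prevails on this issue.
— Issue II —
Stage II.1 — burden on contractor; standard: clear and convincing evidence (weight is at least 70).
    (f): 77 − 5 = 72 ≥ 70 [met]
  All elements met. The contractor retains the burden for Stage II.2.
Stage II.2 — burden on contractor; standard: the preponderance of the evidence (weight exceeds 53).
    (g): 96 − 39 = 57 > 53 [met]
    (h): 59 > 53 [met]
  Stage II.2 carried; the burden remains with the contractor.
Stage II.3 — burden on contractor; standard: clear and convincing evidence (weight is at least 70).
    (i): 67 < 70 [not met]
  Stage II.3 not carried; the contractor fails its burden.
The agency prevails on this issue.
— Issue III —
At Stage III.1 the contractor must meet a preponderance (weight exceeds 52): on (j) the weight is 82 less the opposing 26 gives net 56, > 52, so (j) meets the standard.
  Stage III.1 carried; the burden shifts to the agency.
At Stage III.2 the agency must meet a preponderance (weight exceeds 52): on (k) the weight is 69 less the opposing 12 gives net 57, > 52, so (k) meets the standard; on (l) the weight is 71 less the opposing 13 gives net 58, which does exceed 52, so (l) meets the standard.
  All elements met at the final stage.
With every stage satisfied, the agency prevails on this issue.
Per-issue: Issue I → agency; Issue II → agency; Issue III → agency. The contractor must prevail on at least one issue; overall, the agency prevails.

agency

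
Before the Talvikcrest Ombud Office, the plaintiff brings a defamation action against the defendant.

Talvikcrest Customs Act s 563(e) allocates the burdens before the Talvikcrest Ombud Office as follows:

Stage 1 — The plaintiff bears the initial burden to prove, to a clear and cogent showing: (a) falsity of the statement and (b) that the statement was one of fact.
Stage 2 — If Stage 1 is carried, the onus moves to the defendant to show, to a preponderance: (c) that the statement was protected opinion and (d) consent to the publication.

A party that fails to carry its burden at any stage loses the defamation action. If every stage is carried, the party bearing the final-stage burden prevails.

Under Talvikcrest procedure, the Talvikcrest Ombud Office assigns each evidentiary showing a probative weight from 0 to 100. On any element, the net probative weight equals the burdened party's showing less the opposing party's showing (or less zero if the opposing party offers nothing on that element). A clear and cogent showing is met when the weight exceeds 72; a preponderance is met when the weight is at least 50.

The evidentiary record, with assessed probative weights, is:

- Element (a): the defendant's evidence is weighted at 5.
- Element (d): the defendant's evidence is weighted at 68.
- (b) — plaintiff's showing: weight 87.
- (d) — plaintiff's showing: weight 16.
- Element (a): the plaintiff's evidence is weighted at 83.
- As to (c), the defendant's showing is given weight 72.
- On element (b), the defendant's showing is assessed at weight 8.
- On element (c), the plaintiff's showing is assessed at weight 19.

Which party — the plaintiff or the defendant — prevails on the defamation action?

defendant

At Stage 1 the plaintiff must meet a clear and cogent showing (weight exceeds 72): on (a) the weight is 83 less the opposing 5 gives net 78, > 72, so (a) meets the standard; on (b) the weight is 87 less the opposing 8 gives net 79, > 72, so (b) meets the standard.
  Stage 1 carried; the burden shifts to the defendant.
At Stage 2 the defendant must meet a preponderance (weight is at least 50): on (c) the weight is 72 less the opposing 19 gives net 53, which does reach 50, so (c) meets the standard; on (d) the weight is 68 less the opposing 16 gives net 52, which does reach 50, so (d) meets the standard.
  Stage 2 carried; the final stage is satisfied.
With every stage satisfied, the defendant prevails.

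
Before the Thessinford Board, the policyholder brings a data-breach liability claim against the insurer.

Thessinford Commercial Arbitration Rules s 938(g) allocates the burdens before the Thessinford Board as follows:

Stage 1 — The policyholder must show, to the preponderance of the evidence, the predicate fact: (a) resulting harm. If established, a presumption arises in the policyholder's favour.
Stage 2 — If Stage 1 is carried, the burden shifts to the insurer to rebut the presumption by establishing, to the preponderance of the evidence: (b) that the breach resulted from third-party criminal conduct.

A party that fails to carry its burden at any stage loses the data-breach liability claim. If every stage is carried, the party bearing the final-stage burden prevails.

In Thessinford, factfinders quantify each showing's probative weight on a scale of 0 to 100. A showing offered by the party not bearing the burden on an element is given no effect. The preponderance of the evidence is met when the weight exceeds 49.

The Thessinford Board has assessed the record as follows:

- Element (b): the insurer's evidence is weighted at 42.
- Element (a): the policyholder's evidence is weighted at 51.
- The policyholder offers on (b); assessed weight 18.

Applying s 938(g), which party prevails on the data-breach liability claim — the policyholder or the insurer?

Stage 1 — burden on policyholder; standard: the preponderance of the evidence (weight exceeds 49).
    (a): 51 > 49 [met]
  The policyholder carries Stage 1; the insurer now bears the burden.
Stage 2 — burden on insurer; standard: the preponderance of the evidence (weight exceeds 49).
    (b): 42 (policyholder's 18 disregarded) ≤ 49 [not met]
  Not every element is met, so the insurer fails to carry Stage 2.
The policyholder prevails.

policyholder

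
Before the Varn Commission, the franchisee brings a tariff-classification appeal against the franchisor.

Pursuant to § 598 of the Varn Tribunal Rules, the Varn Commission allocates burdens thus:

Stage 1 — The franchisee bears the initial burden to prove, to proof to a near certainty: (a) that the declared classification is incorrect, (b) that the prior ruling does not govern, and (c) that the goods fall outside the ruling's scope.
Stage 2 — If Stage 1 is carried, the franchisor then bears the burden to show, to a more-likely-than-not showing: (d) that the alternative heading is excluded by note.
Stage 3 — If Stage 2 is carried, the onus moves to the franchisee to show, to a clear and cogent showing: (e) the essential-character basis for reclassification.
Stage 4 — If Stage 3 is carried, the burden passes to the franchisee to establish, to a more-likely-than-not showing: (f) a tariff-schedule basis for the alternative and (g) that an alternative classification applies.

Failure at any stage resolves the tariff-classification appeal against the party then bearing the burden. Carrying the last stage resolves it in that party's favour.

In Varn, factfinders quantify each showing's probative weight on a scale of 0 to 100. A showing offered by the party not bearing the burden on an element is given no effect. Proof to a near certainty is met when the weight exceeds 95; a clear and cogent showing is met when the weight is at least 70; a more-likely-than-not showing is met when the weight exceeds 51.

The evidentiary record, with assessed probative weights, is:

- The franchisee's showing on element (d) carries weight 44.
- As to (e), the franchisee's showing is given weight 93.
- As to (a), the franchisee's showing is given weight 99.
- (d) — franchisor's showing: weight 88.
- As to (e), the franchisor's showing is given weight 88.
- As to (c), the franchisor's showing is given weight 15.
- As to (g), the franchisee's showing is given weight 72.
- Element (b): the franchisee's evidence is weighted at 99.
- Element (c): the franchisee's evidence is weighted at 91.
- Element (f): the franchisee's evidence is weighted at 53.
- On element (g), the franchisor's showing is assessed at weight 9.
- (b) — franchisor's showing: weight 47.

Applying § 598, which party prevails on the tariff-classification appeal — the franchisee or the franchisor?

franchisor

Stage 1 — burden on franchisee; standard: proof to a near certainty (weight exceeds 95).
    (a): 99 > 95 [met]
    (b): 99 (franchisor's 47 disregarded) > 95 [met]
    (c): 91 (franchisor's 15 disregarded) ≤ 95 [not met]
  Not every element is met, so the franchisee fails to carry Stage 1.
The analysis ends at Stage 1; the franchisor prevails.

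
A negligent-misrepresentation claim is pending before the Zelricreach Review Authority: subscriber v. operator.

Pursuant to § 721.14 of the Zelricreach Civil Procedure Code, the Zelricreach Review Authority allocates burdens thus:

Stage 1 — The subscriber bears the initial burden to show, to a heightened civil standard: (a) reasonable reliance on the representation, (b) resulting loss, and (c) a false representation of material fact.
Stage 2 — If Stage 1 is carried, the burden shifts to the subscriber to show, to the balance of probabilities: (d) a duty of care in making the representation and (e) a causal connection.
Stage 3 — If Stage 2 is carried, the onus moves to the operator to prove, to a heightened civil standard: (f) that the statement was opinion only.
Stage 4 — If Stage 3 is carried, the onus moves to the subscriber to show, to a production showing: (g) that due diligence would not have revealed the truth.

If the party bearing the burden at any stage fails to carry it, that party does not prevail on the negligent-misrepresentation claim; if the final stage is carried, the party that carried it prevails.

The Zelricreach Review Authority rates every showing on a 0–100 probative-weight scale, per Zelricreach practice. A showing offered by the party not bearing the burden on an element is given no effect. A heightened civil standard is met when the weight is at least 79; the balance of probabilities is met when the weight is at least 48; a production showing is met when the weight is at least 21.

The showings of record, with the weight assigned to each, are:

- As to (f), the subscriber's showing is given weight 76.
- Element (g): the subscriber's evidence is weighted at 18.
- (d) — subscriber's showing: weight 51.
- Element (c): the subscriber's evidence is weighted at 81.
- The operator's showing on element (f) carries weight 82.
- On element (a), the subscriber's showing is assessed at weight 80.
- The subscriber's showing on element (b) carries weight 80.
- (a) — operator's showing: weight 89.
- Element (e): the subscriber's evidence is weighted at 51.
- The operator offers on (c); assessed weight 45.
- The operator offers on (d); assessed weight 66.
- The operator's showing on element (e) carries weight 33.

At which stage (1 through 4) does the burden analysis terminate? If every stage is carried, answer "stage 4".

stage 4

Stage 1 (subscriber, a heightened civil standard, weight is at least 79): (a) 80 (operator's 89 disregarded) ≥ 79 — meets; (b) 80 ≥ 79 — meets; (c) 81 (operator's 45 disregarded) ≥ 79 — meets.
  Stage 1 carried; the burden remains with the subscriber.
Stage 2 (subscriber, the balance of probabilities, weight is at least 48): (d) 51 (operator's 66 disregarded) ≥ 48 — meets; (e) 51 (operator's 33 disregarded) ≥ 48 — meets.
  Stage 2 is satisfied; the onus moves to the operator.
Stage 3 (operator, a heightened civil standard, weight is at least 79): (f) 82 (subscriber's 76 disregarded) ≥ 79 — meets.
  All elements met. The burden passes to the subscriber.
Stage 4 (subscriber, a production showing, weight is at least 21): (g) 18 < 21 — fails.
  The subscriber does not carry Stage 4.
So the operator prevails.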